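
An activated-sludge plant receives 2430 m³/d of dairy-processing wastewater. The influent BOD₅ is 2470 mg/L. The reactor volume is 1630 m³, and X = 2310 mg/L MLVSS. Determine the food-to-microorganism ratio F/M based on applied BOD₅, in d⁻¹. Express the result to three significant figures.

F/M = applied load / biomass = Q·S₀/(V·X) = 2430 × 2470 / (1630 × 2310) = 1.594 d⁻¹.

F/M ≈ 1.59 d⁻¹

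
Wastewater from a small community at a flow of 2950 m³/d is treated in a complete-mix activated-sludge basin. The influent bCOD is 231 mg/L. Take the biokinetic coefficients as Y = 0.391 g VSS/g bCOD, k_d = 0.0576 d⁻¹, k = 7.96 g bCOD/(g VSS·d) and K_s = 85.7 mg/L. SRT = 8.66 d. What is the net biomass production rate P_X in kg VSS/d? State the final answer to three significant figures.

Effluent substrate depends only on kinetics and SRT: S = K_s(1 + k_d θ_c) / [θ_c(Yk − k_d) − 1] = 85.7 × (1 + 0.0576 × 8.66) / [8.66 × (0.391 × 7.96 − 0.0576) − 1] = 128.4 / 25.45 = 5.046 mg/L.
The observed yield is Y_obs = Y/(1 + k_d·θ_c) = 0.391 / (1 + 0.0576 × 8.66) = 0.391 / 1.499 = 0.2609 g VSS per g bCOD removed.
ΔS = 231 − 5.05 = 225.9 mg/L, so the substrate removal rate is 2950 × 225.9/1000 = 666.6 kg bCOD/d.
So the net sludge growth is P_X = 0.2609 × 666.6 = 173.9 kg VSS/d.

P_X ≈ 174 kg VSS/d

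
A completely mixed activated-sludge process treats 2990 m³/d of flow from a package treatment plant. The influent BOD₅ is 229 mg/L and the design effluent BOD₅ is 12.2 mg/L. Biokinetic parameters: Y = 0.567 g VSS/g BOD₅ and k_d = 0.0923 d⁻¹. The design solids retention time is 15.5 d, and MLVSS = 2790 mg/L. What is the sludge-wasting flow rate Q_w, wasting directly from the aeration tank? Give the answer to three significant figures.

Q_w ≈ 54.2 m³/d

Steady-state biomass mass balance: V·X·(1 + k_d·θ_c) = Y·Q·(S₀ − S)·θ_c, so V = 0.567 × 2990 × (229 − 12.2) × 15.5 / [2790 × (1 + 0.0923 × 15.5)] = 5.7×10^6 / 6782 = 840.1 m³.
Wasting from the aeration tank: Q_w = V / θ_c = 840.1 / 15.5 = 54.20 m³/d.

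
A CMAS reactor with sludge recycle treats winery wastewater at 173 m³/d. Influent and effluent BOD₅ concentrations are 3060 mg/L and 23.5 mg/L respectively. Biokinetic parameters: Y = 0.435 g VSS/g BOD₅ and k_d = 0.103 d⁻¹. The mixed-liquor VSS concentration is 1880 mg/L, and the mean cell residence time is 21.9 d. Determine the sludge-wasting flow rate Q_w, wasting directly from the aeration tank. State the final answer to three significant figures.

From the SRT design equation V = Y Q (S₀−S) θ_c / [X (1 + k_d θ_c)] = 0.435 × 173 × (3060 − 23.5) × 21.9 / [1880 × (1 + 0.103 × 21.9)] = 5×10^6 / 6121 = 817.6 m³.
For wasting at MLVSS concentration, Q_w = V/θ_c = 817.6/21.9 = 37.33 m³/d.

Q_w ≈ 37.3 m³/d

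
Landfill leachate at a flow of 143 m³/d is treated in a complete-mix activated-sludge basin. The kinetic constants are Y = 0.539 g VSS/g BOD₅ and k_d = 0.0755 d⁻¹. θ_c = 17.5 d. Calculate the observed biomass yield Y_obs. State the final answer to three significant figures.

Y_obs ≈ 0.232 g VSS/g BOD₅

Observed yield with endogenous decay: Y_obs = Y / (1 + k_d·θ_c) = 0.539 / (1 + 0.0755 × 17.5) = 0.539 / 2.321 = 0.2322 g VSS/g BOD₅.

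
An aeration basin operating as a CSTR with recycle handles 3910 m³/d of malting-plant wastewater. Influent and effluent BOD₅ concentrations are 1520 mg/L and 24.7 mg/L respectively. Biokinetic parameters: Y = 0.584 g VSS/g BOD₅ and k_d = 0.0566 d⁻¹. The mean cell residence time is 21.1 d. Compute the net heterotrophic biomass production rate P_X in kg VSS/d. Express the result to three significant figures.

P_X ≈ 1560 kg VSS/d

Correct the yield for decay: Y_obs = Y/(1 + k_d θ_c) = 0.584 / (1 + 0.0566 × 21.1) = 0.584 / 2.194 = 0.2661.
Substrate removed = Q·(S₀ − S) = 3910 m³/d × (1520 − 24.7) g/m³ = 5.85×10^6 g/d = 5847 kg/d.
Biomass produced: P_X = Y_obs·Q·ΔS = 0.2661 × 5847 ≈ 1556 kg VSS/d.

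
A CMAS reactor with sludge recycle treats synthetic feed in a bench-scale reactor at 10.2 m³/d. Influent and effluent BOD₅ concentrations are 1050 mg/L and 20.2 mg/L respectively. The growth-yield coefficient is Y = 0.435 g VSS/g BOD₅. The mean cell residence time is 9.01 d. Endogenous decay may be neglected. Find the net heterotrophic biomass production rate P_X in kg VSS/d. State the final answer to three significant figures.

P_X ≈ 4.57 kg VSS/d

Since k_d ≈ 0, Y_obs = Y = 0.435 g VSS/g BOD₅.
Q·(S₀ − S) = 10.2 × (1050 − 20.2) × 10⁻³ = 10.50 kg/d removed.
P_X = Y_obs · Q(S₀ − S) = 0.4350 × 10.50 = 4.569 kg VSS/d.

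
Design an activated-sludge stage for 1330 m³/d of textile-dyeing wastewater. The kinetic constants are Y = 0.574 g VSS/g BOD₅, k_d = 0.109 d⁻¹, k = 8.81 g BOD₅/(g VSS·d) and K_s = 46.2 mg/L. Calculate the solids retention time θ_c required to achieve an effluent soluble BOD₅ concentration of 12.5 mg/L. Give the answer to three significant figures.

From 1/θ_c = Y·k·S/(K_s + S) − k_d: Y·k·S/(K_s+S) = 0.574 × 8.81 × 12.5 / (46.2 + 12.5) = 1.077 d⁻¹.
θ_c = 1/(μ − k_d) = 1/(1.077 − 0.109) = 1/0.9679 = 1.033 d.

θ_c ≈ 1.03 d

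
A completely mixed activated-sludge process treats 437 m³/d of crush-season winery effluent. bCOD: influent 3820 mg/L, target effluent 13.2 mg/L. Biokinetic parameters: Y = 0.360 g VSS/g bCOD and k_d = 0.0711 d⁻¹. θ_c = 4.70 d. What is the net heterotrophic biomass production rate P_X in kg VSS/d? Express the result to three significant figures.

Y_obs = Y / (1 + k_d θ_c) = 0.360 / (1 + 0.0711 × 4.70) = 0.360 / 1.334 = 0.2698.
Q·(S₀ − S) = 437 × (3820 − 13.2) × 10⁻³ = 1664 kg/d removed.
So the net sludge growth is P_X = 0.2698 × 1664 = 448.9 kg VSS/d.

P_X ≈ 449 kg VSS/d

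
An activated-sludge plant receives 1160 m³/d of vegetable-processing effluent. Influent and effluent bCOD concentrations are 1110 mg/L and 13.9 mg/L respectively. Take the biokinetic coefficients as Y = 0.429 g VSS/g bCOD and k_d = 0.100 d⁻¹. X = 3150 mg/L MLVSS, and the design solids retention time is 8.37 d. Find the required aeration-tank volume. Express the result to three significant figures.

V ≈ 789 m³

Rearranging the biomass balance for a CMAS with decay, V = Y·Q·ΔS·θ_c / [X·(1+k_d θ_c)] = 0.429 × 1160 × (1110 − 13.9) × 8.37 / [3150 × (1 + 0.100 × 8.37)] = 4.57×10^6 / 5787 = 789.0 m³.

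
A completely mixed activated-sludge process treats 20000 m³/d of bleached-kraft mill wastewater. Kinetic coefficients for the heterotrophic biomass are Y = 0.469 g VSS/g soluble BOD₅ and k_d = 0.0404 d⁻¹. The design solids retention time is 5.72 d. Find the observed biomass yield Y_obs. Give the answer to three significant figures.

Observed yield with endogenous decay: Y_obs = Y / (1 + k_d·θ_c) = 0.469 / (1 + 0.0404 × 5.72) = 0.469 / 1.231 = 0.3810 g VSS/g soluble BOD₅.

Y_obs ≈ 0.381 g VSS/g soluble BOD₅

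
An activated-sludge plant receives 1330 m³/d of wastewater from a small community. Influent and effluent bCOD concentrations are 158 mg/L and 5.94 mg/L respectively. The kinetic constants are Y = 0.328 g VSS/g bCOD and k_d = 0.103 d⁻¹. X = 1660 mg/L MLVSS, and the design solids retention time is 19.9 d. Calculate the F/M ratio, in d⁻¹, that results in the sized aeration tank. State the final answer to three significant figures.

F/M ≈ 0.485 d⁻¹

Steady-state biomass mass balance: V·X·(1 + k_d·θ_c) = Y·Q·(S₀ − S)·θ_c, so V = 0.328 × 1330 × (158 − 5.94) × 19.9 / [1660 × (1 + 0.103 × 19.9)] = 1.32×10^6 / 5063 = 260.8 m³.
F/M = Q·S₀ / (V·X) = 1330 × 158 / (260.8 × 1660) = 0.4855 g bCOD·(g VSS·d)⁻¹.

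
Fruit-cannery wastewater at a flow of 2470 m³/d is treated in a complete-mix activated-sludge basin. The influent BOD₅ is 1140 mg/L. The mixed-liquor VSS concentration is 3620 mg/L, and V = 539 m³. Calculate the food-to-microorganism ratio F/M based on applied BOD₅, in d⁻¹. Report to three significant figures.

F/M ≈ 1.44 d⁻¹

F/M = Q·S₀ / (V·X) = 2470 × 1140 / (539.0 × 3620) = 1.443 g BOD₅·(g VSS·d)⁻¹.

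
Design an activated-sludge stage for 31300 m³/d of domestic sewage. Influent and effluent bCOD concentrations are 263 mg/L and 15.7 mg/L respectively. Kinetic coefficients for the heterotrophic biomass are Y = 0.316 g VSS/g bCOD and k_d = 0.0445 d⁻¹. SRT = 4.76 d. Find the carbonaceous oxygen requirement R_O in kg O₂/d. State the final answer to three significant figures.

R_O ≈ 4870 kg O₂/d

Observed yield with endogenous decay: Y_obs = Y / (1 + k_d·θ_c) = 0.316 / (1 + 0.0445 × 4.76) = 0.316 / 1.212 = 0.2608 g VSS/g bCOD.
Substrate removed = Q·(S₀ − S) = 31300 m³/d × (263 − 15.7) g/m³ = 7.74×10^6 g/d = 7740 kg/d.
P_X = Y_obs·Q·(S₀ − S) = 0.2608 × 7740 = 2018 kg VSS/d.
Carbonaceous O₂ demand = substrate oxidised − cell-mass equivalent = 7740 − 1.42 × 2018 = 4874 kg O₂/d.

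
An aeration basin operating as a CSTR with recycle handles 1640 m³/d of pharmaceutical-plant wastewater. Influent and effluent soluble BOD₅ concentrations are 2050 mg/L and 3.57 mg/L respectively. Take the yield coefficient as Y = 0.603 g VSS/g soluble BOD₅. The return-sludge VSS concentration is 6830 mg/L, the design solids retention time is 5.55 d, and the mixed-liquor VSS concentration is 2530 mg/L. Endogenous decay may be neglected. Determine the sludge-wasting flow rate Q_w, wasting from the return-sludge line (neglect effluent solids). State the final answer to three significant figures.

With k_d = 0 the design equation reduces to V = Y Q (S₀−S) θ_c / X = 0.603 × 1640 × (2050 − 3.57) × 5.55 / 2530 = 4439 m³.
θ_c = V·X/(Q_w·X_r) when wasting from the recycle, so Q_w = V·X/(θ_c·X_r) = 4439 × 2530 / (5.55 × 6830) = 296.3 m³/d.

Q_w ≈ 296 m³/d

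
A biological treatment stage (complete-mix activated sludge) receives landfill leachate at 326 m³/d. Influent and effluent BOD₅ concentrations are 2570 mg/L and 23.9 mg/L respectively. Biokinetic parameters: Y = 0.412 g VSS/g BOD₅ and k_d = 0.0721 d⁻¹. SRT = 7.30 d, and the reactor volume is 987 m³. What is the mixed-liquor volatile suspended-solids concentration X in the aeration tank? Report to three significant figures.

X ≈ 1660 mg/L

Solving the biomass balance for X: X = Y Q (S₀−S) θ_c / [V (1+k_d θ_c)] = 0.412 × 326 × (2570 − 23.9) × 7.30 / [987 × (1 + 0.0721 × 7.30)] = 1657 mg/L.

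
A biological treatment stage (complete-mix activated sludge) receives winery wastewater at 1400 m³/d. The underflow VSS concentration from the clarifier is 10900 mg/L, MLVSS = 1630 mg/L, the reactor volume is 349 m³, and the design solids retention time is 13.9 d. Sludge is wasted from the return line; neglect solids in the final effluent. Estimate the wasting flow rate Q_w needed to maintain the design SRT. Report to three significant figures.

Q_w ≈ 3.75 m³/d

Wasting from the return line (neglecting effluent solids): Q_w = V·X / (θ_c·X_r) = 349.0 × 1630 / (13.9 × 10900) = 3.755 m³/d.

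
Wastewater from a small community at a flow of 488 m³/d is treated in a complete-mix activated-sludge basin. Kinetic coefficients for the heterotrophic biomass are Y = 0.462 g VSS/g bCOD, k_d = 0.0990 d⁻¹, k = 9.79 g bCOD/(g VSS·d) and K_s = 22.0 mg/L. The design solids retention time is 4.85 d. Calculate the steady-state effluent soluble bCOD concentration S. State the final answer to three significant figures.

From the Monod/SRT balance for a CMAS, S = K_s·(1+k_d θ_c)/[θ_c·(Y k − k_d) − 1] = 22.0 × (1 + 0.0990 × 4.85) / [4.85 × (0.462 × 9.79 − 0.0990) − 1] = 32.56 / 20.46 = 1.592 mg/L.

S ≈ 1.59 mg/L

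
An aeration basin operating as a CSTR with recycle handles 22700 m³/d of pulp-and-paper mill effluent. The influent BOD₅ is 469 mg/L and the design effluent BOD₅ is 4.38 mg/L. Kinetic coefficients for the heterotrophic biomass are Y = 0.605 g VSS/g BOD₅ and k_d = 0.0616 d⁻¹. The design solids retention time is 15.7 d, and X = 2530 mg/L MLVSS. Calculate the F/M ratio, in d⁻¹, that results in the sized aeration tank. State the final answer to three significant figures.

Rearranging the biomass balance for a CMAS with decay, V = Y·Q·ΔS·θ_c / [X·(1+k_d θ_c)] = 0.605 × 22700 × (469 − 4.38) × 15.7 / [2530 × (1 + 0.0616 × 15.7)] = 1×10^8 / 4977 = 20129 m³.
F/M = Q·S₀ / (V·X) = 22700 × 469 / (20129 × 2530) = 0.2091 g BOD₅·(g VSS·d)⁻¹.

F/M ≈ 0.209 d⁻¹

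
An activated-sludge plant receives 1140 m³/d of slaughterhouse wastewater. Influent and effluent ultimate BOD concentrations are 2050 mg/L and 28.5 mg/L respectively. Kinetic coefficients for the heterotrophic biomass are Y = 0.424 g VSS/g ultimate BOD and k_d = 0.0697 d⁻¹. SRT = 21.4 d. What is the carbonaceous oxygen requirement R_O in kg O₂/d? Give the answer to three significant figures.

R_O ≈ 1750 kg O₂/d

The observed yield is Y_obs = Y/(1 + k_d·θ_c) = 0.424 / (1 + 0.0697 × 21.4) = 0.424 / 2.492 = 0.1702 g VSS per g ultimate BOD removed.
Substrate removed = Q·(S₀ − S) = 1140 m³/d × (2050 − 28.5) g/m³ = 2.3×10^6 g/d = 2305 kg/d.
P_X = Y_obs·Q·(S₀ − S) = 0.1702 × 2305 = 392.2 kg VSS/d.
Carbonaceous O₂ demand = substrate oxidised − cell-mass equivalent = 2305 − 1.42 × 392.2 = 1748 kg O₂/d.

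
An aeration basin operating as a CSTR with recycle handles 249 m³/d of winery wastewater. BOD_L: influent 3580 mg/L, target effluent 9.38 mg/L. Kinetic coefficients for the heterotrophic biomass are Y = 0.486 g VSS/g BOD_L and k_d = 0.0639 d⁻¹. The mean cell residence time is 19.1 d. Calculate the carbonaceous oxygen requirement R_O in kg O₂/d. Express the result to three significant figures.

Correct the yield for decay: Y_obs = Y/(1 + k_d θ_c) = 0.486 / (1 + 0.0639 × 19.1) = 0.486 / 2.220 = 0.2189.
Substrate removed = Q·(S₀ − S) = 249 m³/d × (3580 − 9.38) g/m³ = 8.89×10^5 g/d = 889.1 kg/d.
Net sludge production P_X = 0.2189 × 889.1 = 194.6 kg VSS/d.
R_O = Q·ΔS − 1.42 P_X = 889.1 − 276.3 = 612.8 kg O₂/d.

R_O ≈ 613 kg O₂/d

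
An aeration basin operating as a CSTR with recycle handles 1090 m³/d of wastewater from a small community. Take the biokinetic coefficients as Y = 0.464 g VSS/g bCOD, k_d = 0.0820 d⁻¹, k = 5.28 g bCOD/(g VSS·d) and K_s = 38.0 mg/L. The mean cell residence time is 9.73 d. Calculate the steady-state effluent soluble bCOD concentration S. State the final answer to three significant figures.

S ≈ 3.10 mg/L

From the Monod/SRT balance for a CMAS, S = K_s·(1+k_d θ_c)/[θ_c·(Y k − k_d) − 1] = 38.0 × (1 + 0.0820 × 9.73) / [9.73 × (0.464 × 5.28 − 0.0820) − 1] = 68.32 / 22.04 = 3.100 mg/L.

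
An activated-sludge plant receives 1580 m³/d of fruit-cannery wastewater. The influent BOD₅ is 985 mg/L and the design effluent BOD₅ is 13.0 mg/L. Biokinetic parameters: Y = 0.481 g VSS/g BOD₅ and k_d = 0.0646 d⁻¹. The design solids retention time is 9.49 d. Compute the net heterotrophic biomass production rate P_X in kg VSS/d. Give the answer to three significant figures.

P_X ≈ 458 kg VSS/d

Y_obs = Y / (1 + k_d θ_c) = 0.481 / (1 + 0.0646 × 9.49) = 0.481 / 1.613 = 0.2982.
Q·(S₀ − S) = 1580 × (985 − 13.0) × 10⁻³ = 1536 kg/d removed.
Biomass produced: P_X = Y_obs·Q·ΔS = 0.2982 × 1536 ≈ 458.0 kg VSS/d.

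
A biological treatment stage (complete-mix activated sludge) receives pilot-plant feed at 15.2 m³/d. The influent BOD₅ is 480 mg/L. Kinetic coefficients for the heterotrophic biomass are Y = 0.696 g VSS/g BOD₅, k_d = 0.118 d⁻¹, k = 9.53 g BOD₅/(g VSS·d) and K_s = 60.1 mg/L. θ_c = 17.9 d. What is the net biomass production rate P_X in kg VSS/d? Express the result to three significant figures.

For a completely mixed reactor with recycle the Lawrence–McCarty relation gives S = K_s·(1 + k_d·θ_c) / [θ_c·(Y·k − k_d) − 1] = 60.1 × (1 + 0.118 × 17.9) / [17.9 × (0.696 × 9.53 − 0.118) − 1] = 187.0 / 115.6 = 1.618 mg/L.
The observed yield is Y_obs = Y/(1 + k_d·θ_c) = 0.696 / (1 + 0.118 × 17.9) = 0.696 / 3.112 = 0.2236 g VSS per g BOD₅ removed.
Mass of BOD₅ removed per day: Q(S₀ − S) = 15.2 × 478.4 g/m³ = 7.271 kg/d.
So the net sludge growth is P_X = 0.2236 × 7.271 = 1.626 kg VSS/d.

P_X ≈ 1.63 kg VSS/d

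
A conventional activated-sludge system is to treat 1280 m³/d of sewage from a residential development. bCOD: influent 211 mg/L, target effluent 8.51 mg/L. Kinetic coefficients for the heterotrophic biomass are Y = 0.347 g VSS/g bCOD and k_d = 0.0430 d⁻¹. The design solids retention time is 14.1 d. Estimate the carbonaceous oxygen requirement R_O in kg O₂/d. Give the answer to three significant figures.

R_O ≈ 180 kg O₂/d

Observed yield with endogenous decay: Y_obs = Y / (1 + k_d·θ_c) = 0.347 / (1 + 0.0430 × 14.1) = 0.347 / 1.606 = 0.2160 g VSS/g bCOD.
ΔS = 211 − 8.51 = 202.5 mg/L, so the substrate removal rate is 1280 × 202.5/1000 = 259.2 kg bCOD/d.
Biomass synthesised: P_X = Y_obs × 259.2 = 55.99 kg VSS/d.
R_O = Q·(S₀ − S) − 1.42·P_X = 259.2 − 1.42 × 55.99 = 179.7 kg O₂/d.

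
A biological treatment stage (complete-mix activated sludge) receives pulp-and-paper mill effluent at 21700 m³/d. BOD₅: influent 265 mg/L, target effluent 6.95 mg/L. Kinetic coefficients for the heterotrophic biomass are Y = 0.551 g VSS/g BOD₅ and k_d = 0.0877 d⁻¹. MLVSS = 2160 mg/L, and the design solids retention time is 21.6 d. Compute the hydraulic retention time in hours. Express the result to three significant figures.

Steady-state biomass mass balance: V·X·(1 + k_d·θ_c) = Y·Q·(S₀ − S)·θ_c, so V = 0.551 × 21700 × (265 − 6.95) × 21.6 / [2160 × (1 + 0.0877 × 21.6)] = 6.66×10^7 / 6252 = 10660 m³.
Hydraulic retention time τ = V/Q = 10660 / 21700 = 0.4913 d = 11.79 h.

τ ≈ 11.8 h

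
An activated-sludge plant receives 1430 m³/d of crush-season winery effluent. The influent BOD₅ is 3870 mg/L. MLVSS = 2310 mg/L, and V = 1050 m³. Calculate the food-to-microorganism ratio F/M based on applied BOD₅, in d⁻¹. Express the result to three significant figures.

F/M ≈ 2.28 d⁻¹

F/M = Q·S₀ / (V·X) = 1430 × 3870 / (1050 × 2310) = 2.282 g BOD₅·(g VSS·d)⁻¹.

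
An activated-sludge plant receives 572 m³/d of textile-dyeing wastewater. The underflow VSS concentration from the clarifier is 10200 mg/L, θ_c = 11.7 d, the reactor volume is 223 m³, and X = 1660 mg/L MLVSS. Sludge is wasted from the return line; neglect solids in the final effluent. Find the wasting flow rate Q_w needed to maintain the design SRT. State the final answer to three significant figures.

Wasting from the return line (neglecting effluent solids): Q_w = V·X / (θ_c·X_r) = 223.0 × 1660 / (11.7 × 10200) = 3.102 m³/d.

Q_w ≈ 3.10 m³/d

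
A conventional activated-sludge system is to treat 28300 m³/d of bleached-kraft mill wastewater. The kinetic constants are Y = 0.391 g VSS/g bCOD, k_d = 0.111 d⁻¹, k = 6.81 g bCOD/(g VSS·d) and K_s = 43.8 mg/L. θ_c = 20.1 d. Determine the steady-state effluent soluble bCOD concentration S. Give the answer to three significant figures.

S ≈ 2.81 mg/L

For a completely mixed reactor with recycle the Lawrence–McCarty relation gives S = K_s·(1 + k_d·θ_c) / [θ_c·(Y·k − k_d) − 1] = 43.8 × (1 + 0.111 × 20.1) / [20.1 × (0.391 × 6.81 − 0.111) − 1] = 141.5 / 50.29 = 2.814 mg/L.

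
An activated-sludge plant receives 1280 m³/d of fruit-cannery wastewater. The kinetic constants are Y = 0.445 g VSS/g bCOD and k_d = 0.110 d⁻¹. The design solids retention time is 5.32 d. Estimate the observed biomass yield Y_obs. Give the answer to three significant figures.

Y_obs ≈ 0.281 g VSS/g bCOD

Correct the yield for decay: Y_obs = Y/(1 + k_d θ_c) = 0.445 / (1 + 0.110 × 5.32) = 0.445 / 1.585 = 0.2807.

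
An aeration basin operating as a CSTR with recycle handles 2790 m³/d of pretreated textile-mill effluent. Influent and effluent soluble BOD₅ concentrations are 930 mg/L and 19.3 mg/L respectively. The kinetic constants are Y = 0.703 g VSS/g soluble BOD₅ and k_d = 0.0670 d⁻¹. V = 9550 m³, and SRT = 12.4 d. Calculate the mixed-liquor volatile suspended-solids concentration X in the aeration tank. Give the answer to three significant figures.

X ≈ 1270 mg/L

From V·X·(1 + k_d·θ_c) = Y·Q·(S₀ − S)·θ_c: X = 0.703 × 2790 × (930 − 19.3) × 12.4 / [9550 × (1 + 0.0670 × 12.4)] = 1267 mg/L.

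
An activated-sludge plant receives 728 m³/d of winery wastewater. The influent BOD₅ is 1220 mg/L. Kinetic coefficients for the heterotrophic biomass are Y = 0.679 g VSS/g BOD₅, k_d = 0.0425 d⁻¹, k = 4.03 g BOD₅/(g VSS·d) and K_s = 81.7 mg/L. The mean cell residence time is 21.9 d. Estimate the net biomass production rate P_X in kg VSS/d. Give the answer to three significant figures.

P_X ≈ 312 kg VSS/d

Effluent substrate depends only on kinetics and SRT: S = K_s(1 + k_d θ_c) / [θ_c(Yk − k_d) − 1] = 81.7 × (1 + 0.0425 × 21.9) / [21.9 × (0.679 × 4.03 − 0.0425) − 1] = 157.7 / 58.00 = 2.720 mg/L.
The observed yield is Y_obs = Y/(1 + k_d·θ_c) = 0.679 / (1 + 0.0425 × 21.9) = 0.679 / 1.931 = 0.3517 g VSS per g BOD₅ removed.
Mass of BOD₅ removed per day: Q(S₀ − S) = 728 × 1217 g/m³ = 886.2 kg/d.
Net biomass production P_X = Y_obs × Q·(S₀ − S) = 0.3517 × 886.2 = 311.6 kg VSS/d.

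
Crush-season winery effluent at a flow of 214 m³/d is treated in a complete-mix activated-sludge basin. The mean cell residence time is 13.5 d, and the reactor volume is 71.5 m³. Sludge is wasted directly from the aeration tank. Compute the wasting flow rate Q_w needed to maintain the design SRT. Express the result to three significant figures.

With mixed-liquor wasting, θ_c = V/Q_w, so Q_w = V/θ_c = 71.50/13.5 = 5.296 m³/d.

Q_w ≈ 5.30 m³/d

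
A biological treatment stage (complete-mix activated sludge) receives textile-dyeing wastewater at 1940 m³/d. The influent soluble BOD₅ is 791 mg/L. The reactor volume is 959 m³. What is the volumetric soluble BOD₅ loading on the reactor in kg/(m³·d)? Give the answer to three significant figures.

L_v ≈ 1.60 kg soluble BOD₅/(m³·d)

Applied soluble BOD₅ load per unit volume = Q·S₀/V = (1940 × 791/1000)/959.0 = 1.600 kg soluble BOD₅·m⁻³·d⁻¹.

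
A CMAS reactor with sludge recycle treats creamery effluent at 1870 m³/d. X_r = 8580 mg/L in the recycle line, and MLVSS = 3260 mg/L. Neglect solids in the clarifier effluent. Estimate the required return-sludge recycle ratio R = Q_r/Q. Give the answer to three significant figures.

Solids balance on the clarifier gives (1+R)X = R·X_r, so R = X/(X_r − X) = 3260 / (8580 − 3260) = 0.6128.

R ≈ 0.613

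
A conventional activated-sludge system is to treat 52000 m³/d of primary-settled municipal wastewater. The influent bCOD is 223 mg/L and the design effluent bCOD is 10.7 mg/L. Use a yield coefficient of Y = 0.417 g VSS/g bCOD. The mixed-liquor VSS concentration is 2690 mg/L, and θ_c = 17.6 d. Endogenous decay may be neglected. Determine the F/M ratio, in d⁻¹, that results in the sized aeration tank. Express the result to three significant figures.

Biomass mass balance (decay neglected): V·X = Y·Q·(S₀ − S)·θ_c, so V = 0.417 × 52000 × (223 − 10.7) × 17.6 / 2690 = 30120 m³.
F/M = applied load / biomass = Q·S₀/(V·X) = 52000 × 223 / (30120 × 2690) = 0.1431 d⁻¹.

F/M ≈ 0.143 d⁻¹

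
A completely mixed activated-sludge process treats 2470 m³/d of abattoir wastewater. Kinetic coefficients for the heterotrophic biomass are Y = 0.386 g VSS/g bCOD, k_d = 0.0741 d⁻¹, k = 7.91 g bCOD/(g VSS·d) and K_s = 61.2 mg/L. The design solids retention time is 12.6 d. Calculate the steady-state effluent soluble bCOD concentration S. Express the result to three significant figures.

S ≈ 3.24 mg/L

Effluent substrate depends only on kinetics and SRT: S = K_s(1 + k_d θ_c) / [θ_c(Yk − k_d) − 1] = 61.2 × (1 + 0.0741 × 12.6) / [12.6 × (0.386 × 7.91 − 0.0741) − 1] = 118.3 / 36.54 = 3.239 mg/L.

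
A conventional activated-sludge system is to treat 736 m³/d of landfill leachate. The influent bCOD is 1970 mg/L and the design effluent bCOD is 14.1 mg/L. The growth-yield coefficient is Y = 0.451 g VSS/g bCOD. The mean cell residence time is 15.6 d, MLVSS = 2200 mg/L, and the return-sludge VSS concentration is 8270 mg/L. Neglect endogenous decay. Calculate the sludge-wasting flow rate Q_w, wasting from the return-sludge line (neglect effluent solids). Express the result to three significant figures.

Q_w ≈ 78.5 m³/d

Biomass mass balance (decay neglected): V·X = Y·Q·(S₀ − S)·θ_c, so V = 0.451 × 736 × (1970 − 14.1) × 15.6 / 2200 = 4604 m³.
θ_c = V·X/(Q_w·X_r) when wasting from the recycle, so Q_w = V·X/(θ_c·X_r) = 4604 × 2200 / (15.6 × 8270) = 78.50 m³/d.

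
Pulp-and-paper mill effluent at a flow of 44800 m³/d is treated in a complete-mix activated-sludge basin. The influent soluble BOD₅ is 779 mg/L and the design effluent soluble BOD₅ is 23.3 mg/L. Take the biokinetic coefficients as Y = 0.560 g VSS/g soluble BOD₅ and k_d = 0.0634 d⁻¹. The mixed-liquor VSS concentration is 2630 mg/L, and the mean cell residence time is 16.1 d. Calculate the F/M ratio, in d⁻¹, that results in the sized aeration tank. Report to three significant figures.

F/M ≈ 0.231 d⁻¹

Steady-state biomass mass balance: V·X·(1 + k_d·θ_c) = Y·Q·(S₀ − S)·θ_c, so V = 0.560 × 44800 × (779 − 23.3) × 16.1 / [2630 × (1 + 0.0634 × 16.1)] = 3.05×10^8 / 5315 = 57435 m³.
F/M = applied load / biomass = Q·S₀/(V·X) = 44800 × 779 / (57435 × 2630) = 0.2310 d⁻¹.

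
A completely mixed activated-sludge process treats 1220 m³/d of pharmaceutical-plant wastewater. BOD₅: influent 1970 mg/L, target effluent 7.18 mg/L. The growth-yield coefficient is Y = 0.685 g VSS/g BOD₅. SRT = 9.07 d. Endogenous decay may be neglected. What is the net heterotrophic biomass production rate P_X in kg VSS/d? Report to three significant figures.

P_X ≈ 1640 kg VSS/d

No decay correction is needed, so Y_obs = Y = 0.685.
Q·(S₀ − S) = 1220 × (1970 − 7.18) × 10⁻³ = 2395 kg/d removed.
So the net sludge growth is P_X = 0.6850 × 2395 = 1640 kg VSS/d.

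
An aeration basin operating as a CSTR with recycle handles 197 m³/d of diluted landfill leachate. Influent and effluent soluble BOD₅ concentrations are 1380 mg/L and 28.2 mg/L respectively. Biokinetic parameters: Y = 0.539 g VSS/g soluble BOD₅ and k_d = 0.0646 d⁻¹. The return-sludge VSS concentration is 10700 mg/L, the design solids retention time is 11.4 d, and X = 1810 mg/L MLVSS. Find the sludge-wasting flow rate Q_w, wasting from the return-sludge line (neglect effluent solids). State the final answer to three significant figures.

Q_w ≈ 7.73 m³/d

From the SRT design equation V = Y Q (S₀−S) θ_c / [X (1 + k_d θ_c)] = 0.539 × 197 × (1380 − 28.2) × 11.4 / [1810 × (1 + 0.0646 × 11.4)] = 1.64×10^6 / 3143 = 520.6 m³.
Wasting from the return line (neglecting effluent solids): Q_w = V·X / (θ_c·X_r) = 520.6 × 1810 / (11.4 × 10700) = 7.725 m³/d.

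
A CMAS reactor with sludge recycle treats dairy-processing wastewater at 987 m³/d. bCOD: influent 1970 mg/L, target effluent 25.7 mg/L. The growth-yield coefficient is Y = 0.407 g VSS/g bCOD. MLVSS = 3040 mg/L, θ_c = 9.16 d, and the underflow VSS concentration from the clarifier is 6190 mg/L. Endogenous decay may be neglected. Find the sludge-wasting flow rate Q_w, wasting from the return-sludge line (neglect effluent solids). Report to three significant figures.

Q_w ≈ 126 m³/d

With k_d = 0 the design equation reduces to V = Y Q (S₀−S) θ_c / X = 0.407 × 987 × (1970 − 25.7) × 9.16 / 3040 = 2353 m³.
Q_w = (V·X)/(θ_c X_r) = 2353 × 3040 / (9.16 × 6190) = 126.2 m³/d.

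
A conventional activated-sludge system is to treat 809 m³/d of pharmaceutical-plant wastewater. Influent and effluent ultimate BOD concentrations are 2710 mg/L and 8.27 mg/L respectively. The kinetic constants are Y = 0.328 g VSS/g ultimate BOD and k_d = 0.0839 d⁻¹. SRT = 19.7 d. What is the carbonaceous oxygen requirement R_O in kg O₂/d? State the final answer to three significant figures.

R_O ≈ 1800 kg O₂/d

The observed yield is Y_obs = Y/(1 + k_d·θ_c) = 0.328 / (1 + 0.0839 × 19.7) = 0.328 / 2.653 = 0.1236 g VSS per g ultimate BOD removed.
ΔS = 2710 − 8.27 = 2702 mg/L, so the substrate removal rate is 809 × 2702/1000 = 2186 kg ultimate BOD/d.
Biomass synthesised: P_X = Y_obs × 2186 = 270.2 kg VSS/d.
R_O = Q·(S₀ − S) − 1.42·P_X = 2186 − 1.42 × 270.2 = 1802 kg O₂/d.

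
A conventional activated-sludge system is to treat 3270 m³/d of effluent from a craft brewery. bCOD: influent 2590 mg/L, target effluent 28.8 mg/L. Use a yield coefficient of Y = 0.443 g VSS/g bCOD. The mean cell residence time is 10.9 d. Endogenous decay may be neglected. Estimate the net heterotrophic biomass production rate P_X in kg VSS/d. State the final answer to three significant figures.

With endogenous decay neglected, the observed yield equals the true yield: Y_obs = Y = 0.443 g VSS/g bCOD.
Mass of bCOD removed per day: Q(S₀ − S) = 3270 × 2561 g/m³ = 8375 kg/d.
Biomass produced: P_X = Y_obs·Q·ΔS = 0.4430 × 8375 ≈ 3710 kg VSS/d.

P_X ≈ 3710 kg VSS/d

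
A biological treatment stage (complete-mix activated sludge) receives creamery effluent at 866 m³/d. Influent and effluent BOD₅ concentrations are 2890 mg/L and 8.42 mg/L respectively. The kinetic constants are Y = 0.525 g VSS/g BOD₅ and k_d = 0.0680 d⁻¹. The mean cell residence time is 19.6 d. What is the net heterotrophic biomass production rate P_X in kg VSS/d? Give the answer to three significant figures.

Y_obs = Y / (1 + k_d θ_c) = 0.525 / (1 + 0.0680 × 19.6) = 0.525 / 2.333 = 0.2251.
Q·(S₀ − S) = 866 × (2890 − 8.42) × 10⁻³ = 2495 kg/d removed.
So the net sludge growth is P_X = 0.2251 × 2495 = 561.6 kg VSS/d.

P_X ≈ 562 kg VSS/d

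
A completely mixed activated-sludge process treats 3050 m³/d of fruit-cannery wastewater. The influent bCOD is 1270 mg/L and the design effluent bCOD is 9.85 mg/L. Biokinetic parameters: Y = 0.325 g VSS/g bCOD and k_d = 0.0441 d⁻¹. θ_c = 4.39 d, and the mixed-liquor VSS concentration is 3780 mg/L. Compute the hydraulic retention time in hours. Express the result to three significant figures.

From the SRT design equation V = Y Q (S₀−S) θ_c / [X (1 + k_d θ_c)] = 0.325 × 3050 × (1270 − 9.85) × 4.39 / [3780 × (1 + 0.0441 × 4.39)] = 5.48×10^6 / 4512 = 1215 m³.
HRT = V/Q = 1215 m³ / 3050 m³·d⁻¹ = 0.3985 d × 24 = 9.564 h.

τ ≈ 9.56 h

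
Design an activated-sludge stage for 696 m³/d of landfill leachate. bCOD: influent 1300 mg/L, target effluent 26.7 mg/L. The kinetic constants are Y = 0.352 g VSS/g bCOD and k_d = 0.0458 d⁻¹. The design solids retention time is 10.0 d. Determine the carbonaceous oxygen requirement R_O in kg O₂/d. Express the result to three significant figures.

R_O ≈ 582 kg O₂/d

Y_obs = Y / (1 + k_d θ_c) = 0.352 / (1 + 0.0458 × 10.0) = 0.352 / 1.458 = 0.2414.
Substrate removed = Q·(S₀ − S) = 696 m³/d × (1300 − 26.7) g/m³ = 8.86×10^5 g/d = 886.2 kg/d.
P_X = Y_obs·Q·(S₀ − S) = 0.2414 × 886.2 = 214.0 kg VSS/d.
Carbonaceous O₂ demand = substrate oxidised − cell-mass equivalent = 886.2 − 1.42 × 214.0 = 582.4 kg O₂/d.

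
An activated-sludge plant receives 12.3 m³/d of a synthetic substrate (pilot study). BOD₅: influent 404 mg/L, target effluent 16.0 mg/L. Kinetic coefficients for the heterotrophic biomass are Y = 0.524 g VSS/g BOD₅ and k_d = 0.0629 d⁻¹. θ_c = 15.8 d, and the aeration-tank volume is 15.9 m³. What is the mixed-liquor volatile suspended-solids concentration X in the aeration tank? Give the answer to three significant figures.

X = Y·Q·ΔS·θ_c / [V·(1 + k_d θ_c)] = 0.524 × 12.3 × (404 − 16.0) × 15.8 / [15.9 × (1 + 0.0629 × 15.8)] = 1246 mg/L.

X ≈ 1250 mg/L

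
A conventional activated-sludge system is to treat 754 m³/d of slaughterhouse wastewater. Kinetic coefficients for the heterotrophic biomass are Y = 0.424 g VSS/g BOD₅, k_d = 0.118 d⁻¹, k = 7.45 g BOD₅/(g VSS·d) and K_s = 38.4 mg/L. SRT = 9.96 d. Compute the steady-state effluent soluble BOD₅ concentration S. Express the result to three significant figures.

For a completely mixed reactor with recycle the Lawrence–McCarty relation gives S = K_s·(1 + k_d·θ_c) / [θ_c·(Y·k − k_d) − 1] = 38.4 × (1 + 0.118 × 9.96) / [9.96 × (0.424 × 7.45 − 0.118) − 1] = 83.53 / 29.29 = 2.852 mg/L.

S ≈ 2.85 mg/L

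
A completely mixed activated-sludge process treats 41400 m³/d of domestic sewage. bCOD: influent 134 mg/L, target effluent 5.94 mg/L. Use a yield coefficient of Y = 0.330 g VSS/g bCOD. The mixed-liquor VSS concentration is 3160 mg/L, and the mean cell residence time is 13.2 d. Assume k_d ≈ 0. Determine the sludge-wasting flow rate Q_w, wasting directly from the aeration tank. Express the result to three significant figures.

Q_w ≈ 554 m³/d

V·X = Y·Q·ΔS·θ_c gives V = 0.330 × 41400 × (134 − 5.94) × 13.2 / 3160 = 7308 m³.
Wasting from the aeration tank: Q_w = V / θ_c = 7308 / 13.2 = 553.7 m³/d.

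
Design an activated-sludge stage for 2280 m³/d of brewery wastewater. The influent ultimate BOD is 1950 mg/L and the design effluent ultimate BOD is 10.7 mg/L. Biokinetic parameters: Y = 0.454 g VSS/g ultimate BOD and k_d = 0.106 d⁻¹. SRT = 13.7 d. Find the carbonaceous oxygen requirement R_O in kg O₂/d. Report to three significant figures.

R_O ≈ 3260 kg O₂/d

The observed yield is Y_obs = Y/(1 + k_d·θ_c) = 0.454 / (1 + 0.106 × 13.7) = 0.454 / 2.452 = 0.1851 g VSS per g ultimate BOD removed.
ΔS = 1950 − 10.7 = 1939 mg/L, so the substrate removal rate is 2280 × 1939/1000 = 4422 kg ultimate BOD/d.
P_X = Y_obs·Q·(S₀ − S) = 0.1851 × 4422 = 818.6 kg VSS/d.
R_O = Q·(S₀ − S) − 1.42·P_X = 4422 − 1.42 × 818.6 = 3259 kg O₂/d.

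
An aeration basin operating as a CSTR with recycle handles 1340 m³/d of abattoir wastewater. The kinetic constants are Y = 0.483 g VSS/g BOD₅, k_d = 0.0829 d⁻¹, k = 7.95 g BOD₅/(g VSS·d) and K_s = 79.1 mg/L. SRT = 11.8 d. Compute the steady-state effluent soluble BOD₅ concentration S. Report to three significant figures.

Effluent substrate depends only on kinetics and SRT: S = K_s(1 + k_d θ_c) / [θ_c(Yk − k_d) − 1] = 79.1 × (1 + 0.0829 × 11.8) / [11.8 × (0.483 × 7.95 − 0.0829) − 1] = 156.5 / 43.33 = 3.611 mg/L.

S ≈ 3.61 mg/L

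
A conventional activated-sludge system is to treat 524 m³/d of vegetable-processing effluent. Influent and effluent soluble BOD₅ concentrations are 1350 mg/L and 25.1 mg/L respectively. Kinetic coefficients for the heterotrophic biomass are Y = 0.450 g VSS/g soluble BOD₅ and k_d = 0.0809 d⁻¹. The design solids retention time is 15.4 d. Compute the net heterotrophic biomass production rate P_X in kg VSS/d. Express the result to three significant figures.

Observed yield with endogenous decay: Y_obs = Y / (1 + k_d·θ_c) = 0.450 / (1 + 0.0809 × 15.4) = 0.450 / 2.246 = 0.2004 g VSS/g soluble BOD₅.
Q·(S₀ − S) = 524 × (1350 − 25.1) × 10⁻³ = 694.2 kg/d removed.
So the net sludge growth is P_X = 0.2004 × 694.2 = 139.1 kg VSS/d.

P_X ≈ 139 kg VSS/d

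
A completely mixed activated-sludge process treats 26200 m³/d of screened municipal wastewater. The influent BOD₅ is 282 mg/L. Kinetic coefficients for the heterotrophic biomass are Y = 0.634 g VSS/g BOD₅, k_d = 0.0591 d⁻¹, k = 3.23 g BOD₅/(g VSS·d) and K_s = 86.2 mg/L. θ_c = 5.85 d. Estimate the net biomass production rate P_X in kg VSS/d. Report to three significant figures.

For a completely mixed reactor with recycle the Lawrence–McCarty relation gives S = K_s·(1 + k_d·θ_c) / [θ_c·(Y·k − k_d) − 1] = 86.2 × (1 + 0.0591 × 5.85) / [5.85 × (0.634 × 3.23 − 0.0591) − 1] = 116.0 / 10.63 = 10.91 mg/L.
The observed yield is Y_obs = Y/(1 + k_d·θ_c) = 0.634 / (1 + 0.0591 × 5.85) = 0.634 / 1.346 = 0.4711 g VSS per g BOD₅ removed.
Substrate removed = Q·(S₀ − S) = 26200 m³/d × (282 − 10.9) g/m³ = 7.1×10^6 g/d = 7103 kg/d.
So the net sludge growth is P_X = 0.4711 × 7103 = 3346 kg VSS/d.

P_X ≈ 3350 kg VSS/d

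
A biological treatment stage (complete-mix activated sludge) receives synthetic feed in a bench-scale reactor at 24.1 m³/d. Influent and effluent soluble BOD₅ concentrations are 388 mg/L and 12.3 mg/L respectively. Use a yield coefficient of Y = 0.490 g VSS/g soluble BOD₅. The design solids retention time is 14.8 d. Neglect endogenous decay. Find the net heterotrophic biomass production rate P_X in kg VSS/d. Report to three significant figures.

No decay correction is needed, so Y_obs = Y = 0.490.
Substrate removed = Q·(S₀ − S) = 24.1 m³/d × (388 − 12.3) g/m³ = 9.05×10^3 g/d = 9.054 kg/d.
So the net sludge growth is P_X = 0.4900 × 9.054 = 4.437 kg VSS/d.

P_X ≈ 4.44 kg VSS/d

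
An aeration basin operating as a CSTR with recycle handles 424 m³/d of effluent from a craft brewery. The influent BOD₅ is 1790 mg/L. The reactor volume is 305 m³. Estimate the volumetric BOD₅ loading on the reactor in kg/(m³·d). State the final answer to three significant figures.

L_v ≈ 2.49 kg BOD₅/(m³·d)

Applied BOD₅ load per unit volume = Q·S₀/V = (424 × 1790/1000)/305.0 = 2.488 kg BOD₅·m⁻³·d⁻¹.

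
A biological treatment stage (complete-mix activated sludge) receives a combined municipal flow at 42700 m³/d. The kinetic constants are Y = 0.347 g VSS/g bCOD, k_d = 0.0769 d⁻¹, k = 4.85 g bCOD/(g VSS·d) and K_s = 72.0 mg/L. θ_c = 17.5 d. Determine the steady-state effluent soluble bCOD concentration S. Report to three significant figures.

Effluent substrate depends only on kinetics and SRT: S = K_s(1 + k_d θ_c) / [θ_c(Yk − k_d) − 1] = 72.0 × (1 + 0.0769 × 17.5) / [17.5 × (0.347 × 4.85 − 0.0769) − 1] = 168.9 / 27.11 = 6.231 mg/L.

S ≈ 6.23 mg/L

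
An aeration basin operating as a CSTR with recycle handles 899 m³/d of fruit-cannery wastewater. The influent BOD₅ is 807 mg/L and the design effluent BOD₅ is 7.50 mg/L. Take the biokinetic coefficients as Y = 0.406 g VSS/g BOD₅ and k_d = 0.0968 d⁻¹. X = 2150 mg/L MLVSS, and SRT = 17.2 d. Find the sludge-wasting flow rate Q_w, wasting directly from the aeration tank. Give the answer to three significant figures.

Steady-state biomass mass balance: V·X·(1 + k_d·θ_c) = Y·Q·(S₀ − S)·θ_c, so V = 0.406 × 899 × (807 − 7.50) × 17.2 / [2150 × (1 + 0.0968 × 17.2)] = 5.02×10^6 / 5730 = 876.0 m³.
With mixed-liquor wasting, θ_c = V/Q_w, so Q_w = V/θ_c = 876.0/17.2 = 50.93 m³/d.

Q_w ≈ 50.9 m³/d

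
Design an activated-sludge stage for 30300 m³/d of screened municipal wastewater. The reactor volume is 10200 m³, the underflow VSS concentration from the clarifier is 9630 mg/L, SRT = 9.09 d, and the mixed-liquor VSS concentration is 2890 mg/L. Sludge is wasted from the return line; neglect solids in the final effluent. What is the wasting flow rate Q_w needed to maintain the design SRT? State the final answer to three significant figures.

Q_w ≈ 337 m³/d

Q_w = (V·X)/(θ_c X_r) = 10200 × 2890 / (9.09 × 9630) = 336.8 m³/d.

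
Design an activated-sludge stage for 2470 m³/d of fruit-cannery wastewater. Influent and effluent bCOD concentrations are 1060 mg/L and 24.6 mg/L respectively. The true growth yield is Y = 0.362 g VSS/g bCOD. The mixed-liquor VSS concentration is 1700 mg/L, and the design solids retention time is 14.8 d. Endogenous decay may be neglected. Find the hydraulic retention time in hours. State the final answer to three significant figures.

τ ≈ 78.3 h

V·X = Y·Q·ΔS·θ_c gives V = 0.362 × 2470 × (1060 − 24.6) × 14.8 / 1700 = 8060 m³.
τ = V/Q = 8060/2470 = 3.263 d, or 78.31 h.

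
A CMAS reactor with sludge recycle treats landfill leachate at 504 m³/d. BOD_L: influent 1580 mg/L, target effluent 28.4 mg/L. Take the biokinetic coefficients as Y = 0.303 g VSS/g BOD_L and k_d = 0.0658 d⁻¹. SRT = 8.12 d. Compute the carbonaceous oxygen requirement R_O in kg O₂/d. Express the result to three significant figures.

R_O ≈ 563 kg O₂/d

The observed yield is Y_obs = Y/(1 + k_d·θ_c) = 0.303 / (1 + 0.0658 × 8.12) = 0.303 / 1.534 = 0.1975 g VSS per g BOD_L removed.
Substrate removed = Q·(S₀ − S) = 504 m³/d × (1580 − 28.4) g/m³ = 7.82×10^5 g/d = 782.0 kg/d.
Net sludge production P_X = 0.1975 × 782.0 = 154.4 kg VSS/d.
Carbonaceous O₂ demand = substrate oxidised − cell-mass equivalent = 782.0 − 1.42 × 154.4 = 562.7 kg O₂/d.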